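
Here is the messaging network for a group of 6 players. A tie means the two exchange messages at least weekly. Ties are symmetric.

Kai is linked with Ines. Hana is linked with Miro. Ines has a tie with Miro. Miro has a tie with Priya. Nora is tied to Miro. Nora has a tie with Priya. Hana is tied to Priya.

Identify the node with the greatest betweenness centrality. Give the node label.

Unnormalized betweenness of each node: Hana:0, Ines:4, Kai:0, Miro:13/2, Nora:0, Priya:1/2.
Miro has the largest value, 13/2, making it the main broker — the node through which the most shortest paths run.

Miro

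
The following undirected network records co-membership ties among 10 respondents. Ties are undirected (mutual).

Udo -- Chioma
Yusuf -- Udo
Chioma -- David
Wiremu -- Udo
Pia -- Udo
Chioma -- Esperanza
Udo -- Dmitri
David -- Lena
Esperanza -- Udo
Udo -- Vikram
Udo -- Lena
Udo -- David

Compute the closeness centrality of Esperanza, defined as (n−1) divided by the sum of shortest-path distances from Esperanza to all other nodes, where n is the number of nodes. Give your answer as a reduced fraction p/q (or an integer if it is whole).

9/16

Distances from Esperanza: Chioma:1, David:2, Dmitri:2, Lena:2, Pia:2, Udo:1, Vikram:2, Wiremu:2, Yusuf:2. Sum = 16.
n = 10, so closeness = 9/16.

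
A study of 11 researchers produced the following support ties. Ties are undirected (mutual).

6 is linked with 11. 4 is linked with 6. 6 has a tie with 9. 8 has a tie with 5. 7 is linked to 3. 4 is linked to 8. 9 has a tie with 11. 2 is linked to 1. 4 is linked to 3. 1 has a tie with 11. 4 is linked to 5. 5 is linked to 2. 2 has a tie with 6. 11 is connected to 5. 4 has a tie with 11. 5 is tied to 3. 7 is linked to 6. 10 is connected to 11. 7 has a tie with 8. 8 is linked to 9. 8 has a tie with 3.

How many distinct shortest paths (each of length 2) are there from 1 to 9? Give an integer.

The shortest distance is 2, and the only length-2 path is 1–11–9. So there is exactly 1 shortest path.

1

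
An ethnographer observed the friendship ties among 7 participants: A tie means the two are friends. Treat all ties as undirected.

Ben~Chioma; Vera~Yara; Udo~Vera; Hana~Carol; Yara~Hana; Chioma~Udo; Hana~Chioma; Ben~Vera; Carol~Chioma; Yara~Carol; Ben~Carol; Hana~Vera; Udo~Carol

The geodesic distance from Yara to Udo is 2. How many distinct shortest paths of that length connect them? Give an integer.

2

The shortest distance is 2. The length-2 paths are: Yara–Carol–Udo; Yara–Vera–Udo.
That gives 2 distinct shortest paths.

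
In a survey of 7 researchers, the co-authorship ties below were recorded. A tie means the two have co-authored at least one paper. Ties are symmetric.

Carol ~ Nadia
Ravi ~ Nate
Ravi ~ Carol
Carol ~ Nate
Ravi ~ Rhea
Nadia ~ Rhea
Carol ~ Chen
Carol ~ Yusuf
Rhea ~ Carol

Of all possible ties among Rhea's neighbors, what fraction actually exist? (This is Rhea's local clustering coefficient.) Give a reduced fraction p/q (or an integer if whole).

Rhea's neighbors: Carol, Nadia, and Ravi (k = 3).
Possible neighbor pairs: C(3,2) = 3. Edges among them: Carol–Nadia, Carol–Ravi → e = 2.
Clustering(Rhea) = 2/3.

2/3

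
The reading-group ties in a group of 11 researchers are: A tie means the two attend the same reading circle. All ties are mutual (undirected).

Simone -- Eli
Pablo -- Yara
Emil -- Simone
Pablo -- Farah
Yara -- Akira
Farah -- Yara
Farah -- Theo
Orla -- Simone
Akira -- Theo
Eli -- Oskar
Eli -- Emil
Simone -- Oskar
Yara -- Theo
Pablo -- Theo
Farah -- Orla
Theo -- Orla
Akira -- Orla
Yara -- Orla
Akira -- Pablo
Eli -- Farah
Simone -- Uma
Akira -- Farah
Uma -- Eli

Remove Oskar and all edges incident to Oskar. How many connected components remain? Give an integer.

1

Oskar's neighbors (Eli and Simone) remain reachable from one another through other ties, so the rest of the network stays in one piece.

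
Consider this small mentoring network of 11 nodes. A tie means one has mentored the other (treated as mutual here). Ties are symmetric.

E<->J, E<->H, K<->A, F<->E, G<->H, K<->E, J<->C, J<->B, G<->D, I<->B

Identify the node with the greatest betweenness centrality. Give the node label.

Unnormalized betweenness of each node: A:0, B:9, C:0, D:0, E:35, F:0, G:9, H:16, I:0, J:23, K:9.
E has the largest value, 35, making it the main broker — the node through which the most shortest paths run.

E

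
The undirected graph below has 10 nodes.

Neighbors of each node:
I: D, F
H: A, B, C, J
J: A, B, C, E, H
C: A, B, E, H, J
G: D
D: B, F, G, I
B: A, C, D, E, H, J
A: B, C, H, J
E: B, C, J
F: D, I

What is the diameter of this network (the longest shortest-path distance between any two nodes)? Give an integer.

Eccentricity of each node (its greatest distance to any other): A:3, B:2, C:3, D:2, E:3, F:3, G:3, H:3, I:3, J:3.
The maximum eccentricity is 3, realized for instance by the pair G–E via G – D – B – E. So the diameter is 3.

3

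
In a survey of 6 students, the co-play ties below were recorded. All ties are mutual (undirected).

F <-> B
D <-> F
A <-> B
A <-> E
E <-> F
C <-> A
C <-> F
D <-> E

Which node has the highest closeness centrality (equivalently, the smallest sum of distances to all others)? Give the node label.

F

Farness (sum of distances to all others) for each node — A:7, B:8, C:8, D:8, E:7, F:6.
The smallest farness is 6, for F, so F has the highest closeness.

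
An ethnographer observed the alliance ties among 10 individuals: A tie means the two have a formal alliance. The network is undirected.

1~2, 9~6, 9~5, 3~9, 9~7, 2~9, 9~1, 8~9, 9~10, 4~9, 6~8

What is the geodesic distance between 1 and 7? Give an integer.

2

One shortest route is 1 – 9 – 7, which uses 2 edges, and 1 and 7 are not directly tied, so nothing shorter exists. So d(1,7) = 2.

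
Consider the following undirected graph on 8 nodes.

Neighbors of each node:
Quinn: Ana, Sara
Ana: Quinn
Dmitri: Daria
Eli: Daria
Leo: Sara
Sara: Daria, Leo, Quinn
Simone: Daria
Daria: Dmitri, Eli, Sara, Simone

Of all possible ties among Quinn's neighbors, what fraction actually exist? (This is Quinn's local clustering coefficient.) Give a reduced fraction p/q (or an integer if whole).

Quinn's neighbors: Ana and Sara (k = 2).
Possible neighbor pairs: C(2,2) = 1. Edges among them: none → e = 0.
Clustering(Quinn) = 0/1.

0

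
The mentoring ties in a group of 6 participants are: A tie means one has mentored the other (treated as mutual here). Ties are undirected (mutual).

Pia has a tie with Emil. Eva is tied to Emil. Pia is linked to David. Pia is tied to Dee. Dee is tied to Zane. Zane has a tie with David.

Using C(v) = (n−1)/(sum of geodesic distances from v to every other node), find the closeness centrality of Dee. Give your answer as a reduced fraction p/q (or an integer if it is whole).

5/9

Distances from Dee: David:2, Emil:2, Eva:3, Pia:1, Zane:1. Sum = 9.
n = 6, so closeness = 5/9.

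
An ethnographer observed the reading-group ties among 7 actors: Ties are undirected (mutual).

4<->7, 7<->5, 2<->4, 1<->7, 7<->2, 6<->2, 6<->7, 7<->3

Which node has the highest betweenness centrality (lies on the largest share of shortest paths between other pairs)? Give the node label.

7

Unnormalized betweenness of each node: 1:0, 2:1/2, 3:0, 4:0, 5:0, 6:0, 7:25/2.
7 has the largest value, 25/2, making it the main broker — the node through which the most shortest paths run.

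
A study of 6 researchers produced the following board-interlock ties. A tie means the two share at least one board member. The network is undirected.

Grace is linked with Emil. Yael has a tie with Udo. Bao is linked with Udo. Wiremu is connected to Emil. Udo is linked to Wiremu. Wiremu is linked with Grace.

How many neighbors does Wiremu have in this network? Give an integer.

3

Wiremu is directly tied to Emil, Grace, and Udo. That is 3 neighbors, so the degree of Wiremu is 3.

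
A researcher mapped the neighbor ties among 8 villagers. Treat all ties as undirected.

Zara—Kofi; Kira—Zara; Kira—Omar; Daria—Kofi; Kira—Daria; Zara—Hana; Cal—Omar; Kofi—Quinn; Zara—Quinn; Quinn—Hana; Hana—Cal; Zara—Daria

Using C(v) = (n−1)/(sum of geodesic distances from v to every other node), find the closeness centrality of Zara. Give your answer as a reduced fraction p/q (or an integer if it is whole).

Distances from Zara: Cal:2, Daria:1, Hana:1, Kira:1, Kofi:1, Omar:2, Quinn:1. Sum = 9.
n = 8, so closeness = 7/9.

7/9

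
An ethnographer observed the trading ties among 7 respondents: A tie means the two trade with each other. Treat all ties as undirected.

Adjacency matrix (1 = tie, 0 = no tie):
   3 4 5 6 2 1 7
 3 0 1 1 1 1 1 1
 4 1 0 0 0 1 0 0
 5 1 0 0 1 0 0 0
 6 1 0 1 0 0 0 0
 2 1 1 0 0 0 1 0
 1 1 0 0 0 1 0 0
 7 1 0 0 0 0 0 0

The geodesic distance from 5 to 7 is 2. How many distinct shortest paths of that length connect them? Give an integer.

1

The shortest distance is 2, and the only length-2 path is 5–3–7. So there is exactly 1 shortest path.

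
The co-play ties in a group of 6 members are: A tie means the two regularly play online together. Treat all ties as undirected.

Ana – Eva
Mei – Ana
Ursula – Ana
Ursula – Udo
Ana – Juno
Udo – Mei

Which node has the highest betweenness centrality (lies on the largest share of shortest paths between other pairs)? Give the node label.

Unnormalized betweenness of each node: Ana:15/2, Eva:0, Juno:0, Mei:3/2, Udo:1/2, Ursula:3/2.
Ana has the largest value, 15/2, making it the main broker — the node through which the most shortest paths run.

Ana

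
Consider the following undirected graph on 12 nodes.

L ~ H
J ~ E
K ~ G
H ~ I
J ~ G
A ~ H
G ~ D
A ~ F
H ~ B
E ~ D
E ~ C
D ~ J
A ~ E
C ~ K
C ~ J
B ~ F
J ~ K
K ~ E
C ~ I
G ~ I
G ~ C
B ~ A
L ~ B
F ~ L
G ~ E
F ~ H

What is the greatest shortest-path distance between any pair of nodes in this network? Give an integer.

4

Eccentricity of each node (its greatest distance to any other): A:2, B:3, C:3, D:4, E:3, F:3, G:3, H:3, I:2, J:4, K:4, L:4.
The maximum eccentricity is 4, realized for instance by the pair L–K via L – H – A – E – K. So the diameter is 4.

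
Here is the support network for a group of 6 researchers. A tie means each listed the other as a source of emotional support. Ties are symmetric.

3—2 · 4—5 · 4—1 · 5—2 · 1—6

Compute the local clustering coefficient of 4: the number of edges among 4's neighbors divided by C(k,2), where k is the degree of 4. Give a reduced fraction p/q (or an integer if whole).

4's neighbors: 1 and 5 (k = 2).
Possible neighbor pairs: C(2,2) = 1. Edges among them: none → e = 0.
Clustering(4) = 0/1.

0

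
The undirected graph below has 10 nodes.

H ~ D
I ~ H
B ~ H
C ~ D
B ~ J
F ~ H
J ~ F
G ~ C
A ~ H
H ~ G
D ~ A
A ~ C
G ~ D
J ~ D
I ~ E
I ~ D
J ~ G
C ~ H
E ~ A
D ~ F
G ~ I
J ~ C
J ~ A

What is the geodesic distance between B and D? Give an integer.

One shortest route is B – J – D, which uses 2 edges, and B and D are not directly tied, so nothing shorter exists. So d(B,D) = 2.

2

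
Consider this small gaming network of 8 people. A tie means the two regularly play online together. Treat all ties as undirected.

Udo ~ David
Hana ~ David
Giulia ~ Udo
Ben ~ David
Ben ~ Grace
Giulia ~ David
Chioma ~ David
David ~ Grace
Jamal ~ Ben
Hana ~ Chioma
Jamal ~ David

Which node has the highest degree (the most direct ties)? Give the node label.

Degrees — Ben:3, Chioma:2, David:7, Giulia:2, Grace:2, Hana:2, Jamal:2, Udo:2.
The maximum is 7, attained only by David.

David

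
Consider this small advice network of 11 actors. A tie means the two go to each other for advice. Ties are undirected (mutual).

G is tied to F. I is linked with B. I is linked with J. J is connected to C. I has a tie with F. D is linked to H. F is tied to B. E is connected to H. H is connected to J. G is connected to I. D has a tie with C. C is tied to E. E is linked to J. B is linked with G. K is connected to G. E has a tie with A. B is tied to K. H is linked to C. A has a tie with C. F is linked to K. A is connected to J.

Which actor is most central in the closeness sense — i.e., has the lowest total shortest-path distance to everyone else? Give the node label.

J

Farness (sum of distances to all others) for each node — A:22, B:22, C:20, D:28, E:21, F:22, G:22, H:21, I:17, J:16, K:29.
The smallest farness is 16, for J, so J has the highest closeness.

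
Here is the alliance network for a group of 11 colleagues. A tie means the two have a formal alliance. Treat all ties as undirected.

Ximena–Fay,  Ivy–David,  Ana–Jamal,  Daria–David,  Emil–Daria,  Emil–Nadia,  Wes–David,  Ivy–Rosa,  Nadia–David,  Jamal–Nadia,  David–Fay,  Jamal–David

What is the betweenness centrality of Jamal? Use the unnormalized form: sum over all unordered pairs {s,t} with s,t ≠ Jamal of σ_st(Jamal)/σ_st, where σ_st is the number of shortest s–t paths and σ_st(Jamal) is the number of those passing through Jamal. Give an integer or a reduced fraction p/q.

9

Pairs whose geodesics pass through Jamal — Ivy–Ana: 1; Fay–Ana: 1; David–Ana: 1; Emil–Ana: 1; Ana–Rosa: 1; Ana–Daria: 1; Ana–Nadia: 1; Ana–Wes: 1; Ana–Ximena: 1.
All other pairs contribute 0.
Summing the contributions gives betweenness(Jamal) = 9.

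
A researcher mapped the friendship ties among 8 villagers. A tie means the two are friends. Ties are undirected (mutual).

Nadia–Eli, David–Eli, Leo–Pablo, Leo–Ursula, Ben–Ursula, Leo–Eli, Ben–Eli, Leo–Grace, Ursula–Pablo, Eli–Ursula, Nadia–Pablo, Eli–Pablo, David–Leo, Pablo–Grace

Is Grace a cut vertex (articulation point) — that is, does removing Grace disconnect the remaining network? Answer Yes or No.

Even without Grace, every remaining node can still reach every other (the residual graph is connected), so Grace is not a cut vertex.

No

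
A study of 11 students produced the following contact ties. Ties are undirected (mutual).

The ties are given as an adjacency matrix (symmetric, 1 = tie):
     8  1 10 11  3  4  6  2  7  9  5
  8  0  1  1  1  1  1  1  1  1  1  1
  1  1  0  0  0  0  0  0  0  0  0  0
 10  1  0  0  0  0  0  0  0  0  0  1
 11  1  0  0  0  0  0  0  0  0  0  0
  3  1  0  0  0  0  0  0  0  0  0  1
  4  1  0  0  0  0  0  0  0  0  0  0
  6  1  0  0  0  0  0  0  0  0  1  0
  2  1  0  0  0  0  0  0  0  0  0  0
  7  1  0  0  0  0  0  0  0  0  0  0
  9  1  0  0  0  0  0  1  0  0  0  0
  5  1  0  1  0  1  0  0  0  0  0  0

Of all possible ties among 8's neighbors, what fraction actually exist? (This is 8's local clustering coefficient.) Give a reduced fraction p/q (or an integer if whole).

1/15

8's neighbors: 1, 2, 3, 4, 5, 6, 7, 9, 10, and 11 (k = 10).
Possible neighbor pairs: C(10,2) = 45. Edges among them: 3–5, 5–10, 6–9 → e = 3.
Clustering(8) = 3/45 = 1/15.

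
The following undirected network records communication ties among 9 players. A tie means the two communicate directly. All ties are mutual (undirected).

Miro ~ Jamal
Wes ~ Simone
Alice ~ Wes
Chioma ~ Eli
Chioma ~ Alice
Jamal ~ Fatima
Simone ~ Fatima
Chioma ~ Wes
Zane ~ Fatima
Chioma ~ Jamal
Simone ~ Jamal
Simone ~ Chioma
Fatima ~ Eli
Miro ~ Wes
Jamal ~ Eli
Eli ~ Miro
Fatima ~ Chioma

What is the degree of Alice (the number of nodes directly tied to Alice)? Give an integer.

2

Alice is directly tied to Chioma and Wes. That is 2 neighbors, so the degree of Alice is 2.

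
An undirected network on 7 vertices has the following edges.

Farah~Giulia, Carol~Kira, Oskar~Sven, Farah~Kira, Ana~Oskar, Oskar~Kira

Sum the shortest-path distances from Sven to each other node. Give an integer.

Distances from Sven: Ana:2, Carol:3, Farah:3, Giulia:4, Kira:2, Oskar:1.
Sum = 2 + 3 + 3 + 4 + 2 + 1 = 15.

15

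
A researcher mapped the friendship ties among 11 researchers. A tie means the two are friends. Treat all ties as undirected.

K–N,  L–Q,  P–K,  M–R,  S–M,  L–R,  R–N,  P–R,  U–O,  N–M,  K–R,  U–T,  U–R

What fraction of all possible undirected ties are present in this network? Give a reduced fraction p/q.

There are 13 edges and 11 nodes, so the maximum possible is C(11,2) = 55.
Density = 13/55.

13/55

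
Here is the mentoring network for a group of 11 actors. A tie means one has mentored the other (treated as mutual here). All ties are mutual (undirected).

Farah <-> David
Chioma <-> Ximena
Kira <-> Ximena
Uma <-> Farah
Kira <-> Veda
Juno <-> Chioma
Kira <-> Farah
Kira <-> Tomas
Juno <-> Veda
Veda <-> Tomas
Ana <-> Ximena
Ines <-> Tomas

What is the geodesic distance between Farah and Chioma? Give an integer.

3

One shortest route is Farah – Kira – Ximena – Chioma, which uses 3 edges, and at distance 2 from Farah we only reach {Tomas, Veda, Ximena}, which does not include Chioma. So d(Farah,Chioma) = 3.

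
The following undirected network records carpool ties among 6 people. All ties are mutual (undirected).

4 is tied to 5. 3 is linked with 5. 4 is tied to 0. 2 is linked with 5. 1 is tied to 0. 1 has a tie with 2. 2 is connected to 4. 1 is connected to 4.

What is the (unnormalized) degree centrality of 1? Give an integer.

3

1 is directly tied to 0, 2, and 4. That is 3 neighbors, so the degree of 1 is 3.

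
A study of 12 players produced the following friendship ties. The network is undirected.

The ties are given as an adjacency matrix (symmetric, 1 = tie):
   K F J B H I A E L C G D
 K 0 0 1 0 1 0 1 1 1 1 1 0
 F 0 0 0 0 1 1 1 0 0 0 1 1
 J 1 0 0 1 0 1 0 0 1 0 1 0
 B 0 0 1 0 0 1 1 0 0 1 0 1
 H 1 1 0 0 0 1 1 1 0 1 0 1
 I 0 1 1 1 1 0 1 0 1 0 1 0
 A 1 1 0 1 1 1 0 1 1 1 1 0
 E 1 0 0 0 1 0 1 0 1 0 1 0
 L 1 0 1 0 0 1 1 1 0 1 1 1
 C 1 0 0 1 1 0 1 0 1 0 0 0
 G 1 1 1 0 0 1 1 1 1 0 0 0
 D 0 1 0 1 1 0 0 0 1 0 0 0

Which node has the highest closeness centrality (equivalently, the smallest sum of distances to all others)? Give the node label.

Farness (sum of distances to all others) for each node — A:13, B:17, C:17, D:18, E:17, F:17, G:15, H:15, I:15, J:17, K:15, L:14.
The smallest farness is 13, for A, so A has the highest closeness.

A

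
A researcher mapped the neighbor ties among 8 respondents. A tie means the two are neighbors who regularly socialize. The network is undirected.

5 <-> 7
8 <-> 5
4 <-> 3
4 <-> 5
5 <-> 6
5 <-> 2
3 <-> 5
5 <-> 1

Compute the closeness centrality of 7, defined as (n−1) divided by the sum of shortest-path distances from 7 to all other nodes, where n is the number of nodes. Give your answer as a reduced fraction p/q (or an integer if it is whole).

7/13

Distances from 7: 1:2, 2:2, 3:2, 4:2, 5:1, 6:2, 8:2. Sum = 13.
n = 8, so closeness = 7/13.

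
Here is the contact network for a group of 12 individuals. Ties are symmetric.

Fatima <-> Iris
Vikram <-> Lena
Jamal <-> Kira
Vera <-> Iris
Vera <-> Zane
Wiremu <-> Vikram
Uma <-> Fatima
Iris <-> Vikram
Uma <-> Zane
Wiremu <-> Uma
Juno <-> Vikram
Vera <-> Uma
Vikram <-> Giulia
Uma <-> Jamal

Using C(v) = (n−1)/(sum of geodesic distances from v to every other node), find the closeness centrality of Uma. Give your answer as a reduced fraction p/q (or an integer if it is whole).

Distances from Uma: Fatima:1, Giulia:3, Iris:2, Jamal:1, Juno:3, Kira:2, Lena:3, Vera:1, Vikram:2, Wiremu:1, Zane:1. Sum = 20.
n = 12, so closeness = 11/20.

11/20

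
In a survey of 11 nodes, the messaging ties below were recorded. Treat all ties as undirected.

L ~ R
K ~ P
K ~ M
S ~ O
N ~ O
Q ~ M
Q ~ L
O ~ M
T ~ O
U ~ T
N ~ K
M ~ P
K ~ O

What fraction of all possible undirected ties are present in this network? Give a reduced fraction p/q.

There are 13 edges and 11 nodes, so the maximum possible is C(11,2) = 55.
Density = 13/55.

13/55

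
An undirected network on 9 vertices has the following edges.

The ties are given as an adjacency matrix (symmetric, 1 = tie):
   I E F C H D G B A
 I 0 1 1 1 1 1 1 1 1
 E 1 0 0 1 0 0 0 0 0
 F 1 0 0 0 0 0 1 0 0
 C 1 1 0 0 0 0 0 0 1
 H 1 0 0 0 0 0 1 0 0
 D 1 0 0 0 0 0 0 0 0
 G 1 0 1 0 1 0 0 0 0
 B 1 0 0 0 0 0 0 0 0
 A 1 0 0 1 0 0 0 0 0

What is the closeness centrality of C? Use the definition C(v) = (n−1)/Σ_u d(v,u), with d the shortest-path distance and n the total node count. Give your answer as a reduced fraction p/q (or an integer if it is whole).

8/13

Distances from C: A:1, B:2, D:2, E:1, F:2, G:2, H:2, I:1. Sum = 13.
n = 9, so closeness = 8/13.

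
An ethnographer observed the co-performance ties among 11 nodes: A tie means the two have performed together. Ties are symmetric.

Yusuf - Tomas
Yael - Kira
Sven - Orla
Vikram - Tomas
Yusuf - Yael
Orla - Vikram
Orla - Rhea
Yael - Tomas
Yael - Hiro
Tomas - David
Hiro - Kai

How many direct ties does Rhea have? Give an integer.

Rhea is directly tied to Orla. That is 1 neighbor, so the degree of Rhea is 1.

1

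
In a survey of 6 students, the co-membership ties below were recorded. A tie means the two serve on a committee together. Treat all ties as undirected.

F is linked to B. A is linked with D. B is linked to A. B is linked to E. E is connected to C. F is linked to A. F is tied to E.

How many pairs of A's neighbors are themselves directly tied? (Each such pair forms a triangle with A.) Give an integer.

A's neighbors: B, D, and F.
Neighbor pairs that are themselves tied: A–B–F. Each forms one triangle with A, for 1 in total.

1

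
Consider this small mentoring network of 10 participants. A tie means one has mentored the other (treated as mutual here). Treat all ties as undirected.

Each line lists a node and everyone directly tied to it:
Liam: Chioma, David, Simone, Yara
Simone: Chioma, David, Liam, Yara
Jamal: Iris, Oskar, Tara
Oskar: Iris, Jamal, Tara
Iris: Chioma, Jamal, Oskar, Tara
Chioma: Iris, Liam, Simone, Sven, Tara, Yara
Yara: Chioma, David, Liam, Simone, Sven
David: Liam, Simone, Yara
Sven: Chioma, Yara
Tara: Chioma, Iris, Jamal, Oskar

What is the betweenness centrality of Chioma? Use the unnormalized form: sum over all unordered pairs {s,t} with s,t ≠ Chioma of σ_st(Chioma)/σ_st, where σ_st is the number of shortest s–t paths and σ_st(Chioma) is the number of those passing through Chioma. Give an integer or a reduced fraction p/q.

Pairs whose geodesics pass through Chioma — Simone–Sven: 1/2; Simone–Iris: 1; Simone–Tara: 1; Simone–Jamal: 2/2; Simone–Oskar: 2/2; Liam–Sven: 1/2; Liam–Iris: 1; Liam–Tara: 1; Liam–Jamal: 2/2; Liam–Oskar: 2/2; Yara–Iris: 1; Yara–Tara: 1; Yara–Jamal: 2/2; Yara–Oskar: 2/2 … (+8 more pairs).
All other pairs contribute 0.
Summing the contributions gives betweenness(Chioma) = 21.

21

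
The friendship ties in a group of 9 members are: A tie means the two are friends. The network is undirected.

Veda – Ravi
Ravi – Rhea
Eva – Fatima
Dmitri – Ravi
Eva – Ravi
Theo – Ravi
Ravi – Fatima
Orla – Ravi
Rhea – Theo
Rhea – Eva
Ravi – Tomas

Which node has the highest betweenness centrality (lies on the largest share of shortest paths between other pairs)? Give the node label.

Ravi

Unnormalized betweenness of each node: Dmitri:0, Eva:1/2, Fatima:0, Orla:0, Ravi:24, Rhea:1/2, Theo:0, Tomas:0, Veda:0.
Ravi has the largest value, 24, making it the main broker — the node through which the most shortest paths run.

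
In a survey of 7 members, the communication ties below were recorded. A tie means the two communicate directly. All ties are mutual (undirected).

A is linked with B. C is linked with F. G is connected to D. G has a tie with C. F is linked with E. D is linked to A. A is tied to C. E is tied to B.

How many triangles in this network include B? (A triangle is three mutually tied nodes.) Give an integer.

0

B's neighbors are A and E, but none of them are tied to each other, so no triangle contains B.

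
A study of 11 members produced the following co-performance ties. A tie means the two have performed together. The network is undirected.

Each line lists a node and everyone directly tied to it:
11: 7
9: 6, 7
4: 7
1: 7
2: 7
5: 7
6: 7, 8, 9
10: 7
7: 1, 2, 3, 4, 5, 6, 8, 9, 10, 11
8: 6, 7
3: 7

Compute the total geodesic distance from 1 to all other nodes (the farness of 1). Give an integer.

19

Distances from 1: 2:2, 3:2, 4:2, 5:2, 6:2, 7:1, 8:2, 9:2, 10:2, 11:2.
Sum = 2 + 2 + 2 + 2 + 2 + 1 + 2 + 2 + 2 + 2 = 19.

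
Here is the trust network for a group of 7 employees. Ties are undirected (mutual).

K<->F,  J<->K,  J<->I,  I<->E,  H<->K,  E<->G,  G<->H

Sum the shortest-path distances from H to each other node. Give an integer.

Distances from H: E:2, F:2, G:1, I:3, J:2, K:1.
Sum = 2 + 2 + 1 + 3 + 2 + 1 = 11.

11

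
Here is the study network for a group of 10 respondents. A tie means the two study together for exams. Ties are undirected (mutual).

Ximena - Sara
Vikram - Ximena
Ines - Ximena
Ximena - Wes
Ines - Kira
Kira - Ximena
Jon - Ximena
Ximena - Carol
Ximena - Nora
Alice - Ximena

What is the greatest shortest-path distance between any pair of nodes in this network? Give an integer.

Eccentricity of each node (its greatest distance to any other): Alice:2, Carol:2, Ines:2, Jon:2, Kira:2, Nora:2, Sara:2, Vikram:2, Wes:2, Ximena:1.
The maximum eccentricity is 2, realized for instance by the pair Wes–Jon via Wes – Ximena – Jon. So the diameter is 2.

2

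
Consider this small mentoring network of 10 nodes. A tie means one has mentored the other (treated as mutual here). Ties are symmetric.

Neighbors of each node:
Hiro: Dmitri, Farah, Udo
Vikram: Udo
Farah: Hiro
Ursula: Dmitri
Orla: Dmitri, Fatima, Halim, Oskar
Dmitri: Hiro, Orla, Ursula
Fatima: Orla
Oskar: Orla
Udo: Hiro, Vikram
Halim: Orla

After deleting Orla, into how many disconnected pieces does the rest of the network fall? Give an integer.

Without Orla, the remaining ties split the others into: {Oskar}; {Dmitri, Farah, Hiro, Udo, Ursula, Vikram}; {Halim}; {Fatima}.
That's 4 separate components.

4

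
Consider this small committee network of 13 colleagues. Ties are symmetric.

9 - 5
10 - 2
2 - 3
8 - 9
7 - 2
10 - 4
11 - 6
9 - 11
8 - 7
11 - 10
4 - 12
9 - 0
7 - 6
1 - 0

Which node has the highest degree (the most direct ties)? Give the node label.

9

Degrees — 0:2, 1:1, 2:3, 3:1, 4:2, 5:1, 6:2, 7:3, 8:2, 9:4, 10:3, 11:3, 12:1.
The maximum is 4, attained only by 9.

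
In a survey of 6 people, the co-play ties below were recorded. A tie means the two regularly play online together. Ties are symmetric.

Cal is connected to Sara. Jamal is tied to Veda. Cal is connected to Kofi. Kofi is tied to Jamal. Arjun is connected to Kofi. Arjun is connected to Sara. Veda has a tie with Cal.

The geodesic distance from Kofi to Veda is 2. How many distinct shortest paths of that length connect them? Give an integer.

2

The shortest distance is 2. The length-2 paths are: Kofi–Cal–Veda; Kofi–Jamal–Veda.
That gives 2 distinct shortest paths.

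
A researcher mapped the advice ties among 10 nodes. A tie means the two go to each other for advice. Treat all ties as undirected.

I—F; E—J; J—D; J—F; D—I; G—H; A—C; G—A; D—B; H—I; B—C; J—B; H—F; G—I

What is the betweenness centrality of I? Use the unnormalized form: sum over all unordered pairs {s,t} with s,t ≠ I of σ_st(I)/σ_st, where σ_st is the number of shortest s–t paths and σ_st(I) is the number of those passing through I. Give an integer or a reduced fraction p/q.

Pairs whose geodesics pass through I — A–D: 1/2; A–F: 1/2; J–G: 2/3; E–G: 2/3; H–B: 1/2; H–D: 1; B–G: 1/2; G–D: 1; G–F: 1/2; D–F: 1/2.
All other pairs contribute 0.
Summing the contributions gives betweenness(I) = 19/3.

19/3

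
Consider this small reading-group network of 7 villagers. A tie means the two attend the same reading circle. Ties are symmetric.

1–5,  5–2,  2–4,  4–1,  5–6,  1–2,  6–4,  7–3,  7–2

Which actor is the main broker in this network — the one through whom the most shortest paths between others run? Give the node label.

Unnormalized betweenness of each node: 1:1/3, 2:25/3, 3:0, 4:2, 5:2, 6:1/3, 7:5.
2 has the largest value, 25/3, making it the main broker — the node through which the most shortest paths run.

2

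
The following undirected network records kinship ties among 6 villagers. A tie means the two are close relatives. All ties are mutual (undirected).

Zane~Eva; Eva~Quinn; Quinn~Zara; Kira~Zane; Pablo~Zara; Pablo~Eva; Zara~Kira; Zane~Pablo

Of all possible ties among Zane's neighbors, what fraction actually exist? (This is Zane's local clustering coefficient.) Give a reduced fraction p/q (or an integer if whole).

1/3

Zane's neighbors: Eva, Kira, and Pablo (k = 3).
Possible neighbor pairs: C(3,2) = 3. Edges among them: Eva–Pablo → e = 1.
Clustering(Zane) = 1/3.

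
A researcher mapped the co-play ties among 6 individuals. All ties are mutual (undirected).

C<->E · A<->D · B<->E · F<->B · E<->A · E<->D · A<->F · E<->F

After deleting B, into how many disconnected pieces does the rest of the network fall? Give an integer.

B's neighbors (E and F) remain reachable from one another through other ties, so the rest of the network stays in one piece.

1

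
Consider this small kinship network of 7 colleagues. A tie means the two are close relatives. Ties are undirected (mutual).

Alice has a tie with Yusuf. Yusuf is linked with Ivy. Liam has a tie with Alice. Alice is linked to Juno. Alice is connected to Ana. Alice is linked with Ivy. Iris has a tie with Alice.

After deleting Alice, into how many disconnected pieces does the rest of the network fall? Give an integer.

5

Without Alice, the remaining ties split the others into: {Liam}; {Juno}; {Ana}; {Ivy, Yusuf}; {Iris}.
That's 5 separate components.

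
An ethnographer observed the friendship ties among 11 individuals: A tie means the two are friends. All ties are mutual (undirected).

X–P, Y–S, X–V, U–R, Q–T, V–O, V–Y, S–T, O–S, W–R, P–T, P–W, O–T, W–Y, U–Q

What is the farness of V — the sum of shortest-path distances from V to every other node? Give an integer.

21

Distances from V: O:1, P:2, Q:3, R:3, S:2, T:2, U:4, W:2, X:1, Y:1.
Sum = 1 + 2 + 3 + 3 + 2 + 2 + 4 + 2 + 1 + 1 = 21.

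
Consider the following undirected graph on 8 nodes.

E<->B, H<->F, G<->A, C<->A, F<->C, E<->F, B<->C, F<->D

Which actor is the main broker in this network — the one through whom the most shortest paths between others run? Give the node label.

F

Unnormalized betweenness of each node: A:6, B:3/2, C:23/2, D:0, E:3/2, F:25/2, G:0, H:0.
F has the largest value, 25/2, making it the main broker — the node through which the most shortest paths run.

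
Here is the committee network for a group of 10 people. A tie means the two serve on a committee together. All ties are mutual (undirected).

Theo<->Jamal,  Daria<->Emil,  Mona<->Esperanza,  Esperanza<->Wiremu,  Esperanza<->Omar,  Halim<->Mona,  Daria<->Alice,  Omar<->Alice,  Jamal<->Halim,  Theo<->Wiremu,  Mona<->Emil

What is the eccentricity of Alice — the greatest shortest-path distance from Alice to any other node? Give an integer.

Distances from Alice: Daria:1, Emil:2, Esperanza:2, Halim:4, Jamal:5, Mona:3, Omar:1, Theo:4, Wiremu:3.
The largest is 5 (to Jamal), so the eccentricity of Alice is 5.

5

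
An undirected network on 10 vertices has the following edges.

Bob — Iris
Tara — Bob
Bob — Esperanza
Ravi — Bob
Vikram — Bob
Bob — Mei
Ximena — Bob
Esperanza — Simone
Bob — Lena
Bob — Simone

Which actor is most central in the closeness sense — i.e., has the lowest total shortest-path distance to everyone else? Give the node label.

Farness (sum of distances to all others) for each node — Bob:9, Esperanza:16, Iris:17, Lena:17, Mei:17, Ravi:17, Simone:16, Tara:17, Vikram:17, Ximena:17.
The smallest farness is 9, for Bob, so Bob has the highest closeness.

Bob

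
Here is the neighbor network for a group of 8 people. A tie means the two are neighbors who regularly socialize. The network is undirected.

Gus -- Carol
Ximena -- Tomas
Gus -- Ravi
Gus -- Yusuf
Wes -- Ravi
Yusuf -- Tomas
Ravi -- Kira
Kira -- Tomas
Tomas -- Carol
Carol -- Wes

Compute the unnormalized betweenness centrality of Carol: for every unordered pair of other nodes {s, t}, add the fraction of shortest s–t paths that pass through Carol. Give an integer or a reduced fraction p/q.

25/6

Pairs whose geodesics pass through Carol — Yusuf–Wes: 2/3; Gus–Ximena: 1/2; Gus–Wes: 1/2; Gus–Tomas: 1/2; Ximena–Wes: 1; Wes–Tomas: 1.
All other pairs contribute 0.
Summing the contributions gives betweenness(Carol) = 25/6.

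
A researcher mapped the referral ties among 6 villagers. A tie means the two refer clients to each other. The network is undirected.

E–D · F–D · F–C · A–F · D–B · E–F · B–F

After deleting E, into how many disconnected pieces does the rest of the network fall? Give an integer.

E's neighbors (D and F) remain reachable from one another through other ties, so the rest of the network stays in one piece.

1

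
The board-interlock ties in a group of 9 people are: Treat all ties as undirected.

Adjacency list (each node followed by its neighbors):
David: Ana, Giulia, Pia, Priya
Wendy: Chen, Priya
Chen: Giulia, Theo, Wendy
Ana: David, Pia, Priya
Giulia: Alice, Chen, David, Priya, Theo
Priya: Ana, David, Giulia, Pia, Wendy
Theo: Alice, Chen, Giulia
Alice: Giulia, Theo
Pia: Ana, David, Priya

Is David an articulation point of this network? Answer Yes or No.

No

Even without David, every remaining node can still reach every other (the residual graph is connected), so David is not a cut vertex.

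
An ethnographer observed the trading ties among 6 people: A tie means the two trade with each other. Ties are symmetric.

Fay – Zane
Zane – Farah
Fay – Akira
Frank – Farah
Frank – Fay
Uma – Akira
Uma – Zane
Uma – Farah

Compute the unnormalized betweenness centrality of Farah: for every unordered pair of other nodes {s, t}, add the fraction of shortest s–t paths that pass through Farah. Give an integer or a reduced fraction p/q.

3/2

Pairs whose geodesics pass through Farah — Uma–Frank: 1; Zane–Frank: 1/2.
All other pairs contribute 0.
Summing the contributions gives betweenness(Farah) = 3/2.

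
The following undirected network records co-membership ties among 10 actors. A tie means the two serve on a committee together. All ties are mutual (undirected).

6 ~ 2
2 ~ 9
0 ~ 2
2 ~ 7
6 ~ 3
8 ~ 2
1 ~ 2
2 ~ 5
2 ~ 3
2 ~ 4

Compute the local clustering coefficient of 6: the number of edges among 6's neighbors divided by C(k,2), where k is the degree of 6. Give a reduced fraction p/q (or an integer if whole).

6's neighbors: 2 and 3 (k = 2).
Possible neighbor pairs: C(2,2) = 1. Edges among them: 2–3 → e = 1.
Clustering(6) = 1/1.

1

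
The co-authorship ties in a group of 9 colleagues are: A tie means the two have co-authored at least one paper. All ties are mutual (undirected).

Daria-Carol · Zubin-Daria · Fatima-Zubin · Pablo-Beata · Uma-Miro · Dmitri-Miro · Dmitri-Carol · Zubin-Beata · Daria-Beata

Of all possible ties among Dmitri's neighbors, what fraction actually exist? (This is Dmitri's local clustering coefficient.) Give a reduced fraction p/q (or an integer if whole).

0

Dmitri's neighbors: Carol and Miro (k = 2).
Possible neighbor pairs: C(2,2) = 1. Edges among them: none → e = 0.
Clustering(Dmitri) = 0/1.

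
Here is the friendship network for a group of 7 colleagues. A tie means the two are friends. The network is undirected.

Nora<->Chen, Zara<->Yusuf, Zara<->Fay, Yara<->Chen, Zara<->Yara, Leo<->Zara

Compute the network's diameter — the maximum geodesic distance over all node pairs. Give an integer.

Eccentricity of each node (its greatest distance to any other): Chen:3, Fay:4, Leo:4, Nora:4, Yara:2, Yusuf:4, Zara:3.
The maximum eccentricity is 4, realized for instance by the pair Fay–Nora via Fay – Zara – Yara – Chen – Nora. So the diameter is 4.

4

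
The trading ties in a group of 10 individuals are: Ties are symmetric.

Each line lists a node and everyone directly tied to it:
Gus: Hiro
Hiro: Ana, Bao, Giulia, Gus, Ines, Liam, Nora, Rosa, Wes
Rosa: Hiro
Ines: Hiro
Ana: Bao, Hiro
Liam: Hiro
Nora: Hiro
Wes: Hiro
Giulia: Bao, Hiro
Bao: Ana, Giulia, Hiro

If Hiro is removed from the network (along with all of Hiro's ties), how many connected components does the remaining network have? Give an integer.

7

Without Hiro, the remaining ties split the others into: {Rosa}; {Ines}; {Ana, Bao, Giulia}; {Liam}; {Wes}; {Nora}; {Gus}.
That's 7 separate components.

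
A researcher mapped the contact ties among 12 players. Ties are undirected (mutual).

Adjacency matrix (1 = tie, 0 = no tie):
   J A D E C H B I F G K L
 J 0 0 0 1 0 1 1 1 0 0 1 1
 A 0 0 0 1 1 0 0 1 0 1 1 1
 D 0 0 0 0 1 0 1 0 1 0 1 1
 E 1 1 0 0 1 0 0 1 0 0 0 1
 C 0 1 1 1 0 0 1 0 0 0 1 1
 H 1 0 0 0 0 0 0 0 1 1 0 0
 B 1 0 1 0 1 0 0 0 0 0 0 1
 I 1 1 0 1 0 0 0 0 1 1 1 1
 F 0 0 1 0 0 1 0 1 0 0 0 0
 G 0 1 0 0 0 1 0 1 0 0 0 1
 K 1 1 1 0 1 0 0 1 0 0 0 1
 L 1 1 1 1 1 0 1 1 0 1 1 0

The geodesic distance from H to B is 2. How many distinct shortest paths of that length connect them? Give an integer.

1

The shortest distance is 2, and the only length-2 path is H–J–B. So there is exactly 1 shortest path.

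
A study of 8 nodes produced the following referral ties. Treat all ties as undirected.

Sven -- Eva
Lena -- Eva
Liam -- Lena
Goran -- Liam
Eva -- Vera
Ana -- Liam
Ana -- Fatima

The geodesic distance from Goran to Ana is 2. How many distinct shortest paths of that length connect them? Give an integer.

The shortest distance is 2, and the only length-2 path is Goran–Liam–Ana. So there is exactly 1 shortest path.

1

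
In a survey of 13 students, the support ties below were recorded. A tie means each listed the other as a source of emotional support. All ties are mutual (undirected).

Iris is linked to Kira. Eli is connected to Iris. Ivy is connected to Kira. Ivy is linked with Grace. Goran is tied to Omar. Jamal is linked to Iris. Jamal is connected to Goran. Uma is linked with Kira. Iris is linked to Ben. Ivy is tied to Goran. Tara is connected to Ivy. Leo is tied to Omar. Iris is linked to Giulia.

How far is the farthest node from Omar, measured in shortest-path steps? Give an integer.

4

Distances from Omar: Ben:4, Eli:4, Giulia:4, Goran:1, Grace:3, Iris:3, Ivy:2, Jamal:2, Kira:3, Leo:1, Tara:3, Uma:4.
The largest is 4 (to Uma, Ben, Giulia, and Eli), so the eccentricity of Omar is 4.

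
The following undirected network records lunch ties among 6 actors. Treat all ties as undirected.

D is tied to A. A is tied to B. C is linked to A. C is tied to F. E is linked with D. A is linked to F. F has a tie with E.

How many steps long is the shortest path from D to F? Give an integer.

One shortest route is D – A – F, which uses 2 edges, and D and F are not directly tied, so nothing shorter exists. So d(D,F) = 2.

2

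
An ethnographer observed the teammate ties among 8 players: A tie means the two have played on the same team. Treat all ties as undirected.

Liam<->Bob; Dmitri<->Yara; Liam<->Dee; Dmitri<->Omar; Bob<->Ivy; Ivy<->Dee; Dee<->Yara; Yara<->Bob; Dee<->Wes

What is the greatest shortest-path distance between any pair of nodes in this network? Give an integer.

4

Eccentricity of each node (its greatest distance to any other): Bob:3, Dee:3, Dmitri:3, Ivy:4, Liam:4, Omar:4, Wes:4, Yara:2.
The maximum eccentricity is 4, realized for instance by the pair Wes–Omar via Wes – Dee – Yara – Dmitri – Omar. So the diameter is 4.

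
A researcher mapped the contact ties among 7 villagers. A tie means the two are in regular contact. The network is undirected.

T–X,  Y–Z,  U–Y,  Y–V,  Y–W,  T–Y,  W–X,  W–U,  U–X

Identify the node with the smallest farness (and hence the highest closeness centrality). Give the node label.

Y

Farness (sum of distances to all others) for each node — T:10, U:9, V:12, W:9, X:11, Y:7, Z:12.
The smallest farness is 7, for Y, so Y has the highest closeness.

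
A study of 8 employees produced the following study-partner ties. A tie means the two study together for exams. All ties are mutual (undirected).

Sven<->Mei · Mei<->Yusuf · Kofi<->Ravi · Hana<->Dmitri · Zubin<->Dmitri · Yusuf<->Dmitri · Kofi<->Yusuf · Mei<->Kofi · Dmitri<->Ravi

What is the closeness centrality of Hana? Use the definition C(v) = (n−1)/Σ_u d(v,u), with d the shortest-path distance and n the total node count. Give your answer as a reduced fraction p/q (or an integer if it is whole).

7/17

Distances from Hana: Dmitri:1, Kofi:3, Mei:3, Ravi:2, Sven:4, Yusuf:2, Zubin:2. Sum = 17.
n = 8, so closeness = 7/17.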